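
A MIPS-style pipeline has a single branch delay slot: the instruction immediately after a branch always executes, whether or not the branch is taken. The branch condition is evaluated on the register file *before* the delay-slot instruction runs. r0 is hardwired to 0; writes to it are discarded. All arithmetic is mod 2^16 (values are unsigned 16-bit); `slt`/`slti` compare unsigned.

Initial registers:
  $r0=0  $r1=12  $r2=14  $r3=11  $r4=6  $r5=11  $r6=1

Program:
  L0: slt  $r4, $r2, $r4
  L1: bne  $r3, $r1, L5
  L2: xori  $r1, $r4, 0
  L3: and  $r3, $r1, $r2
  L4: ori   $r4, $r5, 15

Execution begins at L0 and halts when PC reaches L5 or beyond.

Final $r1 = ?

#0 slt  $r4, $r2, $r4 ; 0/12/14/11/0/11/1
#1 bne  $r3, $r1, L5 ; 0/12/14/11/0/11/1 ; →target
#2 xori  $r1, $r4, 0 ; 0/0/14/11/0/11/1

0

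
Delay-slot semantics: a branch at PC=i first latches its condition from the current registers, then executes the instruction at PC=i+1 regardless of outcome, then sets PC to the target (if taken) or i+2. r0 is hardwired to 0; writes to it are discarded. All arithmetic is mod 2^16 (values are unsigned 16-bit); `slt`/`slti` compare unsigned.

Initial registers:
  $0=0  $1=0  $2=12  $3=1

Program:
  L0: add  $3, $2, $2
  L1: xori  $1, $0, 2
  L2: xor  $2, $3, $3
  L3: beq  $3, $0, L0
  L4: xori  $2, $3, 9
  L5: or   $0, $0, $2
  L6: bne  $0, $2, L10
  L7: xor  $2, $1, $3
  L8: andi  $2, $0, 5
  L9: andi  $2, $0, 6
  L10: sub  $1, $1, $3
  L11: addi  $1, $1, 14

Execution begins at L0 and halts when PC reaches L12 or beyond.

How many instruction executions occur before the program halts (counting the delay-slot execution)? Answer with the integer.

10

  step pc=0: add  $3, $2, $2  regs=(0,0,12,24)
  step pc=1: xori  $1, $0, 2  regs=(0,2,12,24)
  step pc=2: xor  $2, $3, $3  regs=(0,2,0,24)
  step pc=3: beq  $3, $0, L0  cond=F  regs=(0,2,0,24)
  step pc=4: xori  $2, $3, 9  regs=(0,2,17,24)
  step pc=5: or   $0, $0, $2  regs=(0,2,17,24)
  step pc=6: bne  $0, $2, L10  cond=T  regs=(0,2,17,24)
  step pc=7: xor  $2, $1, $3  regs=(0,2,26,24)
  step pc=10: sub  $1, $1, $3  regs=(0,65514,26,24)
  step pc=11: addi  $1, $1, 14  regs=(0,65528,26,24)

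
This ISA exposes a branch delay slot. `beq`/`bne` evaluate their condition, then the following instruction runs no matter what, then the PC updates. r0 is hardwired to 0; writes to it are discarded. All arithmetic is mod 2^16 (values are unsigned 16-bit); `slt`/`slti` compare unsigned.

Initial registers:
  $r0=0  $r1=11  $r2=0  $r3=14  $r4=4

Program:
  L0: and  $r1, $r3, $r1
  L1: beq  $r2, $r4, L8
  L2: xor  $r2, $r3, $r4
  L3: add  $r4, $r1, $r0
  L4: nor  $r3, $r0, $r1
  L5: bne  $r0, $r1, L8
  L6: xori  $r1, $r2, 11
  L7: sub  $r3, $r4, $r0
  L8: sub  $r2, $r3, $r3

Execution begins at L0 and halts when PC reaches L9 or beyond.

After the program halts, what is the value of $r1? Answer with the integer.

[0] and  $r1, $r3, $r1  →  {$r0:0, $r1:10, $r2:0, $r3:14, $r4:4}
[1] beq  $r2, $r4, L8  →  {$r0:0, $r1:10, $r2:0, $r3:14, $r4:4}  ⟨branch fallthrough⟩
[2] xor  $r2, $r3, $r4  →  {$r0:0, $r1:10, $r2:10, $r3:14, $r4:4}
[3] add  $r4, $r1, $r0  →  {$r0:0, $r1:10, $r2:10, $r3:14, $r4:10}
[4] nor  $r3, $r0, $r1  →  {$r0:0, $r1:10, $r2:10, $r3:65525, $r4:10}
[5] bne  $r0, $r1, L8  →  {$r0:0, $r1:10, $r2:10, $r3:65525, $r4:10}  ⟨branch taken⟩
[6] xori  $r1, $r2, 11  →  {$r0:0, $r1:1, $r2:10, $r3:65525, $r4:10}
[8] sub  $r2, $r3, $r3  →  {$r0:0, $r1:1, $r2:0, $r3:65525, $r4:10}

1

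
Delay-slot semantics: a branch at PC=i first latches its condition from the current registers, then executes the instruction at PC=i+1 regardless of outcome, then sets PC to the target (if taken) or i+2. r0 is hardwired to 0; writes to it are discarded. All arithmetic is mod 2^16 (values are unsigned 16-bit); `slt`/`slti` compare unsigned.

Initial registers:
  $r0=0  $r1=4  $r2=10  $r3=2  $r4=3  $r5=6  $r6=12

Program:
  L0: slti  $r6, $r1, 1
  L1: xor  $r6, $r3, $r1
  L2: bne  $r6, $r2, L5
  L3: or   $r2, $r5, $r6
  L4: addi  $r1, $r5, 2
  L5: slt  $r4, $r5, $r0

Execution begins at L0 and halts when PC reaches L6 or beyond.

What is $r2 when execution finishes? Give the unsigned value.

#0 slti  $r6, $r1, 1 ; 0/4/10/2/3/6/0
#1 xor  $r6, $r3, $r1 ; 0/4/10/2/3/6/6
#2 bne  $r6, $r2, L5 ; 0/4/10/2/3/6/6 ; →target
#3 or   $r2, $r5, $r6 ; 0/4/6/2/3/6/6
#5 slt  $r4, $r5, $r0 ; 0/4/6/2/0/6/6

6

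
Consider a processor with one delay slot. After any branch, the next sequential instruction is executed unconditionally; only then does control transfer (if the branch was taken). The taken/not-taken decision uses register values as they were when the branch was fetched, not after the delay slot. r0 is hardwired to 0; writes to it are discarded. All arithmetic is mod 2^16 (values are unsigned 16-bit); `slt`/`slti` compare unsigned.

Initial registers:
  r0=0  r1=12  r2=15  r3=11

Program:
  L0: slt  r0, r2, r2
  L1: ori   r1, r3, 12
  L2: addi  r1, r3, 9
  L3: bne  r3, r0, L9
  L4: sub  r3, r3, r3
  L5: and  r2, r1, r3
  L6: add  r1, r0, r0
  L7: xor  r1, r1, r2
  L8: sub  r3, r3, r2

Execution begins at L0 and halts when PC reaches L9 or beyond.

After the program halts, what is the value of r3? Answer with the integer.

0

PC=0  slt  r0, r2, r2        | r0=0 r1=12 r2=15 r3=11
PC=1  ori   r1, r3, 12       | r0=0 r1=15 r2=15 r3=11
PC=2  addi  r1, r3, 9        | r0=0 r1=20 r2=15 r3=11
PC=3  bne  r3, r0, L9        | r0=0 r1=20 r2=15 r3=11  [TAKEN]
PC=4  sub  r3, r3, r3        | r0=0 r1=20 r2=15 r3=0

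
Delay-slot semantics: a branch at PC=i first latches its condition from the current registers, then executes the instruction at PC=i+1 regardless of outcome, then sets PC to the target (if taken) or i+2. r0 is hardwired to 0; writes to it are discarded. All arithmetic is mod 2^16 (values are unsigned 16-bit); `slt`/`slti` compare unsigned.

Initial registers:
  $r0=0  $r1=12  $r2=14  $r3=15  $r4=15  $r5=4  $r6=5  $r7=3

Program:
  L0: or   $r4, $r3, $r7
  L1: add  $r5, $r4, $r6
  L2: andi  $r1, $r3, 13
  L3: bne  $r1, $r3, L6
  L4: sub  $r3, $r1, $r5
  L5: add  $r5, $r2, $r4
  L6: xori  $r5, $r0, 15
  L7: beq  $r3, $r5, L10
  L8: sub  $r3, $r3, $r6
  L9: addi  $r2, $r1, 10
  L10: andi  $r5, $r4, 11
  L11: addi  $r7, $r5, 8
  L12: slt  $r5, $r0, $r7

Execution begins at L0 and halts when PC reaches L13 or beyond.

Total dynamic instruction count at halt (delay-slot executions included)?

[0] or   $r4, $r3, $r7  →  {$r0:0, $r1:12, $r2:14, $r3:15, $r4:15, $r5:4, $r6:5, $r7:3}
[1] add  $r5, $r4, $r6  →  {$r0:0, $r1:12, $r2:14, $r3:15, $r4:15, $r5:20, $r6:5, $r7:3}
[2] andi  $r1, $r3, 13  →  {$r0:0, $r1:13, $r2:14, $r3:15, $r4:15, $r5:20, $r6:5, $r7:3}
[3] bne  $r1, $r3, L6  →  {$r0:0, $r1:13, $r2:14, $r3:15, $r4:15, $r5:20, $r6:5, $r7:3}  ⟨branch taken⟩
[4] sub  $r3, $r1, $r5  →  {$r0:0, $r1:13, $r2:14, $r3:65529, $r4:15, $r5:20, $r6:5, $r7:3}
[6] xori  $r5, $r0, 15  →  {$r0:0, $r1:13, $r2:14, $r3:65529, $r4:15, $r5:15, $r6:5, $r7:3}
[7] beq  $r3, $r5, L10  →  {$r0:0, $r1:13, $r2:14, $r3:65529, $r4:15, $r5:15, $r6:5, $r7:3}  ⟨branch fallthrough⟩
[8] sub  $r3, $r3, $r6  →  {$r0:0, $r1:13, $r2:14, $r3:65524, $r4:15, $r5:15, $r6:5, $r7:3}
[9] addi  $r2, $r1, 10  →  {$r0:0, $r1:13, $r2:23, $r3:65524, $r4:15, $r5:15, $r6:5, $r7:3}
[10] andi  $r5, $r4, 11  →  {$r0:0, $r1:13, $r2:23, $r3:65524, $r4:15, $r5:11, $r6:5, $r7:3}
[11] addi  $r7, $r5, 8  →  {$r0:0, $r1:13, $r2:23, $r3:65524, $r4:15, $r5:11, $r6:5, $r7:19}
[12] slt  $r5, $r0, $r7  →  {$r0:0, $r1:13, $r2:23, $r3:65524, $r4:15, $r5:1, $r6:5, $r7:19}

12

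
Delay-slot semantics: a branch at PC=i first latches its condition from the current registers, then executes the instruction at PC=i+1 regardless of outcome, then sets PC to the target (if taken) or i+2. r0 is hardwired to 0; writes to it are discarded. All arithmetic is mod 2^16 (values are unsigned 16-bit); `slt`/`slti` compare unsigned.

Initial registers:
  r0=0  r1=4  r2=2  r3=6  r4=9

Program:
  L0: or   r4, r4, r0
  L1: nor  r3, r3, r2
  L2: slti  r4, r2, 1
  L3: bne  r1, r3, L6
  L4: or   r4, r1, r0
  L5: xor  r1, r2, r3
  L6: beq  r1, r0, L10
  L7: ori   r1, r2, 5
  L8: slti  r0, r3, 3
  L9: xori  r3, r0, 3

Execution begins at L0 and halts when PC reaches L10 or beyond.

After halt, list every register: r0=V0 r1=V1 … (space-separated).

#0 or   r4, r4, r0 ; 0/4/2/6/9
#1 nor  r3, r3, r2 ; 0/4/2/65529/9
#2 slti  r4, r2, 1 ; 0/4/2/65529/0
#3 bne  r1, r3, L6 ; 0/4/2/65529/0 ; →target
#4 or   r4, r1, r0 ; 0/4/2/65529/4
#6 beq  r1, r0, L10 ; 0/4/2/65529/4 ; →fallthru
#7 ori   r1, r2, 5 ; 0/7/2/65529/4
#8 slti  r0, r3, 3 ; 0/7/2/65529/4
#9 xori  r3, r0, 3 ; 0/7/2/3/4

r0=0 r1=7 r2=2 r3=3 r4=4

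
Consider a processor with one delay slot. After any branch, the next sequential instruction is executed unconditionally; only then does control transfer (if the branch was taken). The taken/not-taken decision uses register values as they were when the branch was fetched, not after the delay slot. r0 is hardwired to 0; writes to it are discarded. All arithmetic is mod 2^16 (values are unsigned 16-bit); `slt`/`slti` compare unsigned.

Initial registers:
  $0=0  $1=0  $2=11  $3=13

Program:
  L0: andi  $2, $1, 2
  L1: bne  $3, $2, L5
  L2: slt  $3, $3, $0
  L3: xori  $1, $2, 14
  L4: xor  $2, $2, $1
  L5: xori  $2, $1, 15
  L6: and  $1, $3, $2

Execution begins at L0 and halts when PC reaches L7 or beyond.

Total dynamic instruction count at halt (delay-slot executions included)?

#0 andi  $2, $1, 2 ; 0/0/0/13
#1 bne  $3, $2, L5 ; 0/0/0/13 ; →target
#2 slt  $3, $3, $0 ; 0/0/0/0
#5 xori  $2, $1, 15 ; 0/0/15/0
#6 and  $1, $3, $2 ; 0/0/15/0

5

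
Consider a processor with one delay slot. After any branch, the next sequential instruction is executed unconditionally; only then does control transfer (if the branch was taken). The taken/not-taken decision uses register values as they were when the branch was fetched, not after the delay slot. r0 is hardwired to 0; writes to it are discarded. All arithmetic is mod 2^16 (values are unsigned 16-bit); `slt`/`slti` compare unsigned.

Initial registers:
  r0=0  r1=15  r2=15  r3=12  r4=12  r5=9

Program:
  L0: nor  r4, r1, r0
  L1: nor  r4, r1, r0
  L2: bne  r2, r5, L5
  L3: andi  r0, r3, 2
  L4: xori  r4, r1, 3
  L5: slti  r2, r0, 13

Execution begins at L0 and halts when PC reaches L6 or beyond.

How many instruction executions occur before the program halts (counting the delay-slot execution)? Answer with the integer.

  step pc=0: nor  r4, r1, r0  regs=(0,15,15,12,65520,9)
  step pc=1: nor  r4, r1, r0  regs=(0,15,15,12,65520,9)
  step pc=2: bne  r2, r5, L5  cond=T  regs=(0,15,15,12,65520,9)
  step pc=3: andi  r0, r3, 2  regs=(0,15,15,12,65520,9)
  step pc=5: slti  r2, r0, 13  regs=(0,15,1,12,65520,9)

5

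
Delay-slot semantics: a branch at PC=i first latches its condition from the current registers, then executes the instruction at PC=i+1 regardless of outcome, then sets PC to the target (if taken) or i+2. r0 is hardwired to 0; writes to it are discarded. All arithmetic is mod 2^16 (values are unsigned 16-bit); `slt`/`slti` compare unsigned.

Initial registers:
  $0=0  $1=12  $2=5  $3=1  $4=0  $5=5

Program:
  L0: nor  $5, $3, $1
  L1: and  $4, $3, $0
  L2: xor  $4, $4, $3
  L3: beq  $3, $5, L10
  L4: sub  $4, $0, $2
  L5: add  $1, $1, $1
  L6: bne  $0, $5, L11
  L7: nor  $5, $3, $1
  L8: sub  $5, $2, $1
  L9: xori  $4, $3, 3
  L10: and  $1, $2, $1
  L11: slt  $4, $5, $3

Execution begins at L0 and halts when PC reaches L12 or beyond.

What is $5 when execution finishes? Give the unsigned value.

65510

PC=0  nor  $5, $3, $1        | $0=0 $1=12 $2=5 $3=1 $4=0 $5=65522
PC=1  and  $4, $3, $0        | $0=0 $1=12 $2=5 $3=1 $4=0 $5=65522
PC=2  xor  $4, $4, $3        | $0=0 $1=12 $2=5 $3=1 $4=1 $5=65522
PC=3  beq  $3, $5, L10       | $0=0 $1=12 $2=5 $3=1 $4=1 $5=65522  [not taken]
PC=4  sub  $4, $0, $2        | $0=0 $1=12 $2=5 $3=1 $4=65531 $5=65522
PC=5  add  $1, $1, $1        | $0=0 $1=24 $2=5 $3=1 $4=65531 $5=65522
PC=6  bne  $0, $5, L11       | $0=0 $1=24 $2=5 $3=1 $4=65531 $5=65522  [TAKEN]
PC=7  nor  $5, $3, $1        | $0=0 $1=24 $2=5 $3=1 $4=65531 $5=65510
PC=11 slt  $4, $5, $3        | $0=0 $1=24 $2=5 $3=1 $4=0 $5=65510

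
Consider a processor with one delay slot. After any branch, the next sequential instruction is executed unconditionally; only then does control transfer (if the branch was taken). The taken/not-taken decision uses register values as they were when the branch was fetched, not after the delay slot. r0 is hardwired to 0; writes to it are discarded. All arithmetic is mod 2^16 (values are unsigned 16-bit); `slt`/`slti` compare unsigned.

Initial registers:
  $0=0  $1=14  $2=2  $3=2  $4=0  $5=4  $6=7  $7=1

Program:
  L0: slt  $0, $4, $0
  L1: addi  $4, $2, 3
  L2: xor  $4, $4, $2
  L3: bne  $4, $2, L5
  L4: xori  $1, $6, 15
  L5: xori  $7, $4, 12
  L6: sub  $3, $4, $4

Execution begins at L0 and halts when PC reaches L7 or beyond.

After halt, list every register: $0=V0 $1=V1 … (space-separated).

#0 slt  $0, $4, $0 ; 0/14/2/2/0/4/7/1
#1 addi  $4, $2, 3 ; 0/14/2/2/5/4/7/1
#2 xor  $4, $4, $2 ; 0/14/2/2/7/4/7/1
#3 bne  $4, $2, L5 ; 0/14/2/2/7/4/7/1 ; →target
#4 xori  $1, $6, 15 ; 0/8/2/2/7/4/7/1
#5 xori  $7, $4, 12 ; 0/8/2/2/7/4/7/11
#6 sub  $3, $4, $4 ; 0/8/2/0/7/4/7/11

$0=0 $1=8 $2=2 $3=0 $4=7 $5=4 $6=7 $7=11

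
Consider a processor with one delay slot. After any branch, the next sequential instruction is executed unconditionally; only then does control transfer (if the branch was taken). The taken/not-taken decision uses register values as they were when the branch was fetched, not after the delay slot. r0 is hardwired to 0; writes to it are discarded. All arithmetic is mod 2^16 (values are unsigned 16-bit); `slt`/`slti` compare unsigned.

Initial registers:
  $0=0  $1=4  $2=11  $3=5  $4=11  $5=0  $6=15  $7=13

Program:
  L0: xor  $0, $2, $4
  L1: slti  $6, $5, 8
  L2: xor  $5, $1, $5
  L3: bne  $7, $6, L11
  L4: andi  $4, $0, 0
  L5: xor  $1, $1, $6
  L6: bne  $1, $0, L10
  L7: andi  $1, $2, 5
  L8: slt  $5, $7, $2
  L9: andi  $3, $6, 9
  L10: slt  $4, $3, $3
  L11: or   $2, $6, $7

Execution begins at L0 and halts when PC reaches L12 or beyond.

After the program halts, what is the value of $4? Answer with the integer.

0

PC=0  xor  $0, $2, $4        | $0=0 $1=4 $2=11 $3=5 $4=11 $5=0 $6=15 $7=13
PC=1  slti  $6, $5, 8        | $0=0 $1=4 $2=11 $3=5 $4=11 $5=0 $6=1 $7=13
PC=2  xor  $5, $1, $5        | $0=0 $1=4 $2=11 $3=5 $4=11 $5=4 $6=1 $7=13
PC=3  bne  $7, $6, L11       | $0=0 $1=4 $2=11 $3=5 $4=11 $5=4 $6=1 $7=13  [TAKEN]
PC=4  andi  $4, $0, 0        | $0=0 $1=4 $2=11 $3=5 $4=0 $5=4 $6=1 $7=13
PC=11 or   $2, $6, $7        | $0=0 $1=4 $2=13 $3=5 $4=0 $5=4 $6=1 $7=13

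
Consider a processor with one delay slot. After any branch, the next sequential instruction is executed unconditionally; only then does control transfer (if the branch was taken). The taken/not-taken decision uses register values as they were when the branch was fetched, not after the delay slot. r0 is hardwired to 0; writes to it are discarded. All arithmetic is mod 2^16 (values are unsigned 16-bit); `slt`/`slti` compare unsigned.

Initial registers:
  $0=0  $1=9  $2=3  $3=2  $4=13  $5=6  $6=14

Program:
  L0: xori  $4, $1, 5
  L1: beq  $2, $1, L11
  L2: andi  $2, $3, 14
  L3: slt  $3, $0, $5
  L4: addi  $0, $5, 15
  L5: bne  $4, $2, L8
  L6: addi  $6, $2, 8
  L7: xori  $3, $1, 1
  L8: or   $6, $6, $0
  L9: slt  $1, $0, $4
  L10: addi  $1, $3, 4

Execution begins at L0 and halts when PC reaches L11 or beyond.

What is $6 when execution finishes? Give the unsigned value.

#0 xori  $4, $1, 5 ; 0/9/3/2/12/6/14
#1 beq  $2, $1, L11 ; 0/9/3/2/12/6/14 ; →fallthru
#2 andi  $2, $3, 14 ; 0/9/2/2/12/6/14
#3 slt  $3, $0, $5 ; 0/9/2/1/12/6/14
#4 addi  $0, $5, 15 ; 0/9/2/1/12/6/14
#5 bne  $4, $2, L8 ; 0/9/2/1/12/6/14 ; →target
#6 addi  $6, $2, 8 ; 0/9/2/1/12/6/10
#8 or   $6, $6, $0 ; 0/9/2/1/12/6/10
#9 slt  $1, $0, $4 ; 0/1/2/1/12/6/10
#10 addi  $1, $3, 4 ; 0/5/2/1/12/6/10

10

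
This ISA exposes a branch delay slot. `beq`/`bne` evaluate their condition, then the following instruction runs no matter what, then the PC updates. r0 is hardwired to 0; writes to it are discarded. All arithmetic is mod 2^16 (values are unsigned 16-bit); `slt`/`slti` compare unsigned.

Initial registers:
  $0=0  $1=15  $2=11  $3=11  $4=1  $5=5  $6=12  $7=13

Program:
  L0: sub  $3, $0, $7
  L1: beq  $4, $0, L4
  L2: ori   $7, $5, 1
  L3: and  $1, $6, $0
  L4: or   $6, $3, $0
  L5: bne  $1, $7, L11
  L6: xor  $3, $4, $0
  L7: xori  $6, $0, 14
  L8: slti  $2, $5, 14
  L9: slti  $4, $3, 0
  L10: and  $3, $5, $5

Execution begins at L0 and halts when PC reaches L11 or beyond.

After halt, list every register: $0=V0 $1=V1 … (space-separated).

PC=0  sub  $3, $0, $7        | $0=0 $1=15 $2=11 $3=65523 $4=1 $5=5 $6=12 $7=13
PC=1  beq  $4, $0, L4        | $0=0 $1=15 $2=11 $3=65523 $4=1 $5=5 $6=12 $7=13  [not taken]
PC=2  ori   $7, $5, 1        | $0=0 $1=15 $2=11 $3=65523 $4=1 $5=5 $6=12 $7=5
PC=3  and  $1, $6, $0        | $0=0 $1=0 $2=11 $3=65523 $4=1 $5=5 $6=12 $7=5
PC=4  or   $6, $3, $0        | $0=0 $1=0 $2=11 $3=65523 $4=1 $5=5 $6=65523 $7=5
PC=5  bne  $1, $7, L11       | $0=0 $1=0 $2=11 $3=65523 $4=1 $5=5 $6=65523 $7=5  [TAKEN]
PC=6  xor  $3, $4, $0        | $0=0 $1=0 $2=11 $3=1 $4=1 $5=5 $6=65523 $7=5

$0=0 $1=0 $2=11 $3=1 $4=1 $5=5 $6=65523 $7=5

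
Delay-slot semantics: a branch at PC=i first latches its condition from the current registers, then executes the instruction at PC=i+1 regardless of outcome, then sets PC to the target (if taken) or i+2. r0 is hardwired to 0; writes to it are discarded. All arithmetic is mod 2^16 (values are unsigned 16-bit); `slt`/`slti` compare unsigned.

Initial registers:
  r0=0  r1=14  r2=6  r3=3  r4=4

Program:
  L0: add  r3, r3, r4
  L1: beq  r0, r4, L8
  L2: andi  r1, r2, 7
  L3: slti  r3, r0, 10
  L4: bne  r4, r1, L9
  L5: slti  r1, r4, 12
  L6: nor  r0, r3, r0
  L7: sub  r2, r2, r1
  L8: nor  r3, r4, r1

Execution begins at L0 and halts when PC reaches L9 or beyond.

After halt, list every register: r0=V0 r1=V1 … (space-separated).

#0 add  r3, r3, r4 ; 0/14/6/7/4
#1 beq  r0, r4, L8 ; 0/14/6/7/4 ; →fallthru
#2 andi  r1, r2, 7 ; 0/6/6/7/4
#3 slti  r3, r0, 10 ; 0/6/6/1/4
#4 bne  r4, r1, L9 ; 0/6/6/1/4 ; →target
#5 slti  r1, r4, 12 ; 0/1/6/1/4

r0=0 r1=1 r2=6 r3=1 r4=4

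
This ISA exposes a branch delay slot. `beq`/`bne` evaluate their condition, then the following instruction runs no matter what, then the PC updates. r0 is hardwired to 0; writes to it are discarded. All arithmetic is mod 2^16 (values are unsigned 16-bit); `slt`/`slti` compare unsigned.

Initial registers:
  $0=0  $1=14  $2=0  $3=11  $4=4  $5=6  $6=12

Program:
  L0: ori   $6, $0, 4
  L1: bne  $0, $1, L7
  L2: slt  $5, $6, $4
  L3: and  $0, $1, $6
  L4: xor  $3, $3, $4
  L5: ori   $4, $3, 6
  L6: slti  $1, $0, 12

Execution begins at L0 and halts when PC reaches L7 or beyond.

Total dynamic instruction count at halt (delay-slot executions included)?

#0 ori   $6, $0, 4 ; 0/14/0/11/4/6/4
#1 bne  $0, $1, L7 ; 0/14/0/11/4/6/4 ; →target
#2 slt  $5, $6, $4 ; 0/14/0/11/4/0/4

3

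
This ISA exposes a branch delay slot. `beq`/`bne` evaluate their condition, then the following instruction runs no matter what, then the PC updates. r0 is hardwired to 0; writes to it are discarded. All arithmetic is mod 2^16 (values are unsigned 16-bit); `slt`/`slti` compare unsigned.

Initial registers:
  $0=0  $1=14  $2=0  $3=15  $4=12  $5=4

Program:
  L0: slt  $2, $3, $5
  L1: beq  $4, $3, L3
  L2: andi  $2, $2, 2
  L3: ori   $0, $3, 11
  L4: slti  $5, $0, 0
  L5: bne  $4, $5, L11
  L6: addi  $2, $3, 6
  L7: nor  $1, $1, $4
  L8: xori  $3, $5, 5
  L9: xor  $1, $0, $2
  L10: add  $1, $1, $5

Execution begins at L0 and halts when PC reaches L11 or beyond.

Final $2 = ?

PC=0  slt  $2, $3, $5        | $0=0 $1=14 $2=0 $3=15 $4=12 $5=4
PC=1  beq  $4, $3, L3        | $0=0 $1=14 $2=0 $3=15 $4=12 $5=4  [not taken]
PC=2  andi  $2, $2, 2        | $0=0 $1=14 $2=0 $3=15 $4=12 $5=4
PC=3  ori   $0, $3, 11       | $0=0 $1=14 $2=0 $3=15 $4=12 $5=4
PC=4  slti  $5, $0, 0        | $0=0 $1=14 $2=0 $3=15 $4=12 $5=0
PC=5  bne  $4, $5, L11       | $0=0 $1=14 $2=0 $3=15 $4=12 $5=0  [TAKEN]
PC=6  addi  $2, $3, 6        | $0=0 $1=14 $2=21 $3=15 $4=12 $5=0

21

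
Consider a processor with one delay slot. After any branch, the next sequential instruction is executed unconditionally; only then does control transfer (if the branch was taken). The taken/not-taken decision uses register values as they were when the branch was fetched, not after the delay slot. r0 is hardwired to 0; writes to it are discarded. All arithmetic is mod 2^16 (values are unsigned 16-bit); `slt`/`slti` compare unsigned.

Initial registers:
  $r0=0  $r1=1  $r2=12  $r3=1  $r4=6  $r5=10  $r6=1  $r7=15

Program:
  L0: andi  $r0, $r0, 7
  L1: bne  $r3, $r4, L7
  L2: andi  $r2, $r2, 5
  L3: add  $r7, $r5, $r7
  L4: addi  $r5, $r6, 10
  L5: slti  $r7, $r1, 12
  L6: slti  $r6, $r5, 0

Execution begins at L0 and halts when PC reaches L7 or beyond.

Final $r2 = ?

[0] andi  $r0, $r0, 7  →  {$r0:0, $r1:1, $r2:12, $r3:1, $r4:6, $r5:10, $r6:1, $r7:15}
[1] bne  $r3, $r4, L7  →  {$r0:0, $r1:1, $r2:12, $r3:1, $r4:6, $r5:10, $r6:1, $r7:15}  ⟨branch taken⟩
[2] andi  $r2, $r2, 5  →  {$r0:0, $r1:1, $r2:4, $r3:1, $r4:6, $r5:10, $r6:1, $r7:15}

4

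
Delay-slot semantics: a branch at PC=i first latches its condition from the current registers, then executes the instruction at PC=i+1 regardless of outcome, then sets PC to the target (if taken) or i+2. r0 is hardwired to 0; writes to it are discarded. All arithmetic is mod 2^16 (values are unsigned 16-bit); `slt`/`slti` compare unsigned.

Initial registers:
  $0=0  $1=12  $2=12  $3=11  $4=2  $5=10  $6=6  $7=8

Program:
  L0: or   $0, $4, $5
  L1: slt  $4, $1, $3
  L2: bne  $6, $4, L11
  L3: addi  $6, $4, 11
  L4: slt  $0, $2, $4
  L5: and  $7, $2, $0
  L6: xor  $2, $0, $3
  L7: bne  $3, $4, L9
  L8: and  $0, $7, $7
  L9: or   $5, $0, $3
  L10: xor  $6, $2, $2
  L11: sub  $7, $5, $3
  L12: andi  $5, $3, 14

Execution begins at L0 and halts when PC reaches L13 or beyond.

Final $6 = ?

[0] or   $0, $4, $5  →  {$0:0, $1:12, $2:12, $3:11, $4:2, $5:10, $6:6, $7:8}
[1] slt  $4, $1, $3  →  {$0:0, $1:12, $2:12, $3:11, $4:0, $5:10, $6:6, $7:8}
[2] bne  $6, $4, L11  →  {$0:0, $1:12, $2:12, $3:11, $4:0, $5:10, $6:6, $7:8}  ⟨branch taken⟩
[3] addi  $6, $4, 11  →  {$0:0, $1:12, $2:12, $3:11, $4:0, $5:10, $6:11, $7:8}
[11] sub  $7, $5, $3  →  {$0:0, $1:12, $2:12, $3:11, $4:0, $5:10, $6:11, $7:65535}
[12] andi  $5, $3, 14  →  {$0:0, $1:12, $2:12, $3:11, $4:0, $5:10, $6:11, $7:65535}

11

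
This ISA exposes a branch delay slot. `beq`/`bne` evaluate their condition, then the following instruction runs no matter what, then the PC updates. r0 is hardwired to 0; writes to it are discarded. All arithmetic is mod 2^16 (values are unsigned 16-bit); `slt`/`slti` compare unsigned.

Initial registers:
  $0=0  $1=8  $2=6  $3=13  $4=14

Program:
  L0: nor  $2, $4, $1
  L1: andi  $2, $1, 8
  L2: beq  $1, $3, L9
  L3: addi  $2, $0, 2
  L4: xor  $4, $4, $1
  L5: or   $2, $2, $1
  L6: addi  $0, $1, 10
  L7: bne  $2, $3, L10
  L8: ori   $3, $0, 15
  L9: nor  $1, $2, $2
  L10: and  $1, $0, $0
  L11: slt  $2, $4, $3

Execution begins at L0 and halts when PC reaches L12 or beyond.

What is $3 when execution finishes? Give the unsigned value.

[0] nor  $2, $4, $1  →  {$0:0, $1:8, $2:65521, $3:13, $4:14}
[1] andi  $2, $1, 8  →  {$0:0, $1:8, $2:8, $3:13, $4:14}
[2] beq  $1, $3, L9  →  {$0:0, $1:8, $2:8, $3:13, $4:14}  ⟨branch fallthrough⟩
[3] addi  $2, $0, 2  →  {$0:0, $1:8, $2:2, $3:13, $4:14}
[4] xor  $4, $4, $1  →  {$0:0, $1:8, $2:2, $3:13, $4:6}
[5] or   $2, $2, $1  →  {$0:0, $1:8, $2:10, $3:13, $4:6}
[6] addi  $0, $1, 10  →  {$0:0, $1:8, $2:10, $3:13, $4:6}
[7] bne  $2, $3, L10  →  {$0:0, $1:8, $2:10, $3:13, $4:6}  ⟨branch taken⟩
[8] ori   $3, $0, 15  →  {$0:0, $1:8, $2:10, $3:15, $4:6}
[10] and  $1, $0, $0  →  {$0:0, $1:0, $2:10, $3:15, $4:6}
[11] slt  $2, $4, $3  →  {$0:0, $1:0, $2:1, $3:15, $4:6}

15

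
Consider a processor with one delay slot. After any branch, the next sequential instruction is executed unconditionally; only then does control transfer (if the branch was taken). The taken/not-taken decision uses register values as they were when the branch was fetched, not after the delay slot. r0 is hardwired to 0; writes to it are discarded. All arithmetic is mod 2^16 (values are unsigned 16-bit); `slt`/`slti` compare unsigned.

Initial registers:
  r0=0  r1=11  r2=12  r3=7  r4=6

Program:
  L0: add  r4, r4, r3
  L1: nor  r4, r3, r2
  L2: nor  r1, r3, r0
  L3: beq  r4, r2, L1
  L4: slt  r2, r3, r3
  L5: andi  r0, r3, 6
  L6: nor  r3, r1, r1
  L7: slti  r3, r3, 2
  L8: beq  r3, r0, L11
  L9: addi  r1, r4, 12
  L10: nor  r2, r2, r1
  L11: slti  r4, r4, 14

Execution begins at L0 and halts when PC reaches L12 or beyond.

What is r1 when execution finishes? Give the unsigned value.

PC=0  add  r4, r4, r3        | r0=0 r1=11 r2=12 r3=7 r4=13
PC=1  nor  r4, r3, r2        | r0=0 r1=11 r2=12 r3=7 r4=65520
PC=2  nor  r1, r3, r0        | r0=0 r1=65528 r2=12 r3=7 r4=65520
PC=3  beq  r4, r2, L1        | r0=0 r1=65528 r2=12 r3=7 r4=65520  [not taken]
PC=4  slt  r2, r3, r3        | r0=0 r1=65528 r2=0 r3=7 r4=65520
PC=5  andi  r0, r3, 6        | r0=0 r1=65528 r2=0 r3=7 r4=65520
PC=6  nor  r3, r1, r1        | r0=0 r1=65528 r2=0 r3=7 r4=65520
PC=7  slti  r3, r3, 2        | r0=0 r1=65528 r2=0 r3=0 r4=65520
PC=8  beq  r3, r0, L11       | r0=0 r1=65528 r2=0 r3=0 r4=65520  [TAKEN]
PC=9  addi  r1, r4, 12       | r0=0 r1=65532 r2=0 r3=0 r4=65520
PC=11 slti  r4, r4, 14       | r0=0 r1=65532 r2=0 r3=0 r4=0

65532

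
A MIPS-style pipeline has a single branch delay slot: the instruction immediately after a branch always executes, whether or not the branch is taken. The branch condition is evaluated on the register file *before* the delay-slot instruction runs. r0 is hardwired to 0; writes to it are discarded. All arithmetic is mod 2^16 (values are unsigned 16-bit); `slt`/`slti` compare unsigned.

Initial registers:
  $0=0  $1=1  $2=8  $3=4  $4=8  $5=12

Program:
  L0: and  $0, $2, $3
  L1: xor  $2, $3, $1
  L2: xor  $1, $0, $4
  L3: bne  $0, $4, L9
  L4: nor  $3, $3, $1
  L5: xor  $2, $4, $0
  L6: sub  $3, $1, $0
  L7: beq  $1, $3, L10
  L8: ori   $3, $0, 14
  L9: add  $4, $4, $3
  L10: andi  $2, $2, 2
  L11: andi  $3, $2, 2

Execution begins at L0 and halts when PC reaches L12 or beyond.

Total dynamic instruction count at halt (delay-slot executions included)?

8

  step pc=0: and  $0, $2, $3  regs=(0,1,8,4,8,12)
  step pc=1: xor  $2, $3, $1  regs=(0,1,5,4,8,12)
  step pc=2: xor  $1, $0, $4  regs=(0,8,5,4,8,12)
  step pc=3: bne  $0, $4, L9  cond=T  regs=(0,8,5,4,8,12)
  step pc=4: nor  $3, $3, $1  regs=(0,8,5,65523,8,12)
  step pc=9: add  $4, $4, $3  regs=(0,8,5,65523,65531,12)
  step pc=10: andi  $2, $2, 2  regs=(0,8,0,65523,65531,12)
  step pc=11: andi  $3, $2, 2  regs=(0,8,0,0,65531,12)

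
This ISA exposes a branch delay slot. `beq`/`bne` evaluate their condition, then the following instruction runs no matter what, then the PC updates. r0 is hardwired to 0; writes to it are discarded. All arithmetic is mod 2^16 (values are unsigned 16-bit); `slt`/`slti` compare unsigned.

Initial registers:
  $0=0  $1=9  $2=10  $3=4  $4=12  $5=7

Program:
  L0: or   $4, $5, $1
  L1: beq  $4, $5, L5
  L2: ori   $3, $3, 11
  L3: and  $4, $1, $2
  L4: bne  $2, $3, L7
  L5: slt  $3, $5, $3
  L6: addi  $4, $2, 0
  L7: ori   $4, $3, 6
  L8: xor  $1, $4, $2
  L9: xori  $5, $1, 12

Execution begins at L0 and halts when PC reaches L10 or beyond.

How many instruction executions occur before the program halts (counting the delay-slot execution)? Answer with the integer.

#0 or   $4, $5, $1 ; 0/9/10/4/15/7
#1 beq  $4, $5, L5 ; 0/9/10/4/15/7 ; →fallthru
#2 ori   $3, $3, 11 ; 0/9/10/15/15/7
#3 and  $4, $1, $2 ; 0/9/10/15/8/7
#4 bne  $2, $3, L7 ; 0/9/10/15/8/7 ; →target
#5 slt  $3, $5, $3 ; 0/9/10/1/8/7
#7 ori   $4, $3, 6 ; 0/9/10/1/7/7
#8 xor  $1, $4, $2 ; 0/13/10/1/7/7
#9 xori  $5, $1, 12 ; 0/13/10/1/7/1

9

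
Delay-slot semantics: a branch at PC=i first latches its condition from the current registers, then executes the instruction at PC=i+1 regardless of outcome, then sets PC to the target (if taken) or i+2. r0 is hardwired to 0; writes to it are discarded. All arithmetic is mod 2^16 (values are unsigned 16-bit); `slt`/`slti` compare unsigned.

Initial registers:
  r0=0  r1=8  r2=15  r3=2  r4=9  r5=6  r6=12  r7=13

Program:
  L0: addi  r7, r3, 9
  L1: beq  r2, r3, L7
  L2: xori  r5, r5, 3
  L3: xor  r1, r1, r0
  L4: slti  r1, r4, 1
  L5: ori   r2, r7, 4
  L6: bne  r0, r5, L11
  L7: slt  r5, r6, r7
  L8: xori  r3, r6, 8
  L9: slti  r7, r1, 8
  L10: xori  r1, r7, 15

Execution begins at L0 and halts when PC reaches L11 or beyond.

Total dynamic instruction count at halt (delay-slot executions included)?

  step pc=0: addi  r7, r3, 9  regs=(0,8,15,2,9,6,12,11)
  step pc=1: beq  r2, r3, L7  cond=F  regs=(0,8,15,2,9,6,12,11)
  step pc=2: xori  r5, r5, 3  regs=(0,8,15,2,9,5,12,11)
  step pc=3: xor  r1, r1, r0  regs=(0,8,15,2,9,5,12,11)
  step pc=4: slti  r1, r4, 1  regs=(0,0,15,2,9,5,12,11)
  step pc=5: ori   r2, r7, 4  regs=(0,0,15,2,9,5,12,11)
  step pc=6: bne  r0, r5, L11  cond=T  regs=(0,0,15,2,9,5,12,11)
  step pc=7: slt  r5, r6, r7  regs=(0,0,15,2,9,0,12,11)

8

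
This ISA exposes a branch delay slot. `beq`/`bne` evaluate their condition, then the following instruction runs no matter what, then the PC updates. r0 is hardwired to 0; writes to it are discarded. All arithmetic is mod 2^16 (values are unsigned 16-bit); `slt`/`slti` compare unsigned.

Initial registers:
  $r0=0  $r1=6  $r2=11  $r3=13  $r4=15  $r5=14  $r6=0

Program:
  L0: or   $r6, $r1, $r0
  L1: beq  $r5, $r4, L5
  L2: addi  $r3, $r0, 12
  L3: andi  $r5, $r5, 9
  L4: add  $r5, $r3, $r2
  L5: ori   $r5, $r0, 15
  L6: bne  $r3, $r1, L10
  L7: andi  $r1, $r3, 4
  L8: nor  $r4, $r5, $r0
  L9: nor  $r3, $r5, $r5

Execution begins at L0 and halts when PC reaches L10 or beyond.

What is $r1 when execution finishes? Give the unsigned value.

4

[0] or   $r6, $r1, $r0  →  {$r0:0, $r1:6, $r2:11, $r3:13, $r4:15, $r5:14, $r6:6}
[1] beq  $r5, $r4, L5  →  {$r0:0, $r1:6, $r2:11, $r3:13, $r4:15, $r5:14, $r6:6}  ⟨branch fallthrough⟩
[2] addi  $r3, $r0, 12  →  {$r0:0, $r1:6, $r2:11, $r3:12, $r4:15, $r5:14, $r6:6}
[3] andi  $r5, $r5, 9  →  {$r0:0, $r1:6, $r2:11, $r3:12, $r4:15, $r5:8, $r6:6}
[4] add  $r5, $r3, $r2  →  {$r0:0, $r1:6, $r2:11, $r3:12, $r4:15, $r5:23, $r6:6}
[5] ori   $r5, $r0, 15  →  {$r0:0, $r1:6, $r2:11, $r3:12, $r4:15, $r5:15, $r6:6}
[6] bne  $r3, $r1, L10  →  {$r0:0, $r1:6, $r2:11, $r3:12, $r4:15, $r5:15, $r6:6}  ⟨branch taken⟩
[7] andi  $r1, $r3, 4  →  {$r0:0, $r1:4, $r2:11, $r3:12, $r4:15, $r5:15, $r6:6}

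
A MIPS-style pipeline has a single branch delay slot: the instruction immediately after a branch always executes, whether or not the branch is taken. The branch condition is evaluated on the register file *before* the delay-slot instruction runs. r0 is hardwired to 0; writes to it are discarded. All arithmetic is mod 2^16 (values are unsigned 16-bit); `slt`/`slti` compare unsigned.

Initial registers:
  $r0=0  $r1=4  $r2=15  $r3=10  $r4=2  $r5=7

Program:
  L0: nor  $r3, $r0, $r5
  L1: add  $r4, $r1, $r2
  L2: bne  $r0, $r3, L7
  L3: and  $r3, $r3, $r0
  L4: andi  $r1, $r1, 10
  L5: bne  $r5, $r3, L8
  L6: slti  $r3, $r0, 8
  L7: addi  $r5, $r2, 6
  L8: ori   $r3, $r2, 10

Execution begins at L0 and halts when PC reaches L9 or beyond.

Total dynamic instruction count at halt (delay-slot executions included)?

6

  step pc=0: nor  $r3, $r0, $r5  regs=(0,4,15,65528,2,7)
  step pc=1: add  $r4, $r1, $r2  regs=(0,4,15,65528,19,7)
  step pc=2: bne  $r0, $r3, L7  cond=T  regs=(0,4,15,65528,19,7)
  step pc=3: and  $r3, $r3, $r0  regs=(0,4,15,0,19,7)
  step pc=7: addi  $r5, $r2, 6  regs=(0,4,15,0,19,21)
  step pc=8: ori   $r3, $r2, 10  regs=(0,4,15,15,19,21)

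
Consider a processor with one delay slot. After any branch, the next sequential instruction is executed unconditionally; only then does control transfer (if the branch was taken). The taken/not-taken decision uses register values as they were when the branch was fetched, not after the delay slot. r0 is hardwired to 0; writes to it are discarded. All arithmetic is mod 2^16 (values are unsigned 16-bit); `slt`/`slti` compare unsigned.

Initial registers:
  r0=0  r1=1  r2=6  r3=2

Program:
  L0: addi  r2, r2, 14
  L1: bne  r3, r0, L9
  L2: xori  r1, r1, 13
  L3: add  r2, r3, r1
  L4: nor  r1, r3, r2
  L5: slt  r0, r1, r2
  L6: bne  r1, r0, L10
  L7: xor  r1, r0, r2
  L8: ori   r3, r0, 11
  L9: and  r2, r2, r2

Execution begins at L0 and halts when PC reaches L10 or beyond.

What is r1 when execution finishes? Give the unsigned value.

#0 addi  r2, r2, 14 ; 0/1/20/2
#1 bne  r3, r0, L9 ; 0/1/20/2 ; →target
#2 xori  r1, r1, 13 ; 0/12/20/2
#9 and  r2, r2, r2 ; 0/12/20/2

12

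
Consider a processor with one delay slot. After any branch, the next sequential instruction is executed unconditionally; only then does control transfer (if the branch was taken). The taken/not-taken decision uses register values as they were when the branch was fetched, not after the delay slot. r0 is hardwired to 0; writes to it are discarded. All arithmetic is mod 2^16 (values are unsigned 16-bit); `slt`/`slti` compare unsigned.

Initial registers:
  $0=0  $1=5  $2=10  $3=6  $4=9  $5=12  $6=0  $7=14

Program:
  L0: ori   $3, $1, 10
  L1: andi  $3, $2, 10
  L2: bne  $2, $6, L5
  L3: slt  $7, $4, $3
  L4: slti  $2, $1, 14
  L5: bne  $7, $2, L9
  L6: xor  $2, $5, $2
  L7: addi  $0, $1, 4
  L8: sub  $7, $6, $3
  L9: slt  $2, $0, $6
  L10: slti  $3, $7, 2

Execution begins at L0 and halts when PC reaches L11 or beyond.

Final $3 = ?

[0] ori   $3, $1, 10  →  {$0:0, $1:5, $2:10, $3:15, $4:9, $5:12, $6:0, $7:14}
[1] andi  $3, $2, 10  →  {$0:0, $1:5, $2:10, $3:10, $4:9, $5:12, $6:0, $7:14}
[2] bne  $2, $6, L5  →  {$0:0, $1:5, $2:10, $3:10, $4:9, $5:12, $6:0, $7:14}  ⟨branch taken⟩
[3] slt  $7, $4, $3  →  {$0:0, $1:5, $2:10, $3:10, $4:9, $5:12, $6:0, $7:1}
[5] bne  $7, $2, L9  →  {$0:0, $1:5, $2:10, $3:10, $4:9, $5:12, $6:0, $7:1}  ⟨branch taken⟩
[6] xor  $2, $5, $2  →  {$0:0, $1:5, $2:6, $3:10, $4:9, $5:12, $6:0, $7:1}
[9] slt  $2, $0, $6  →  {$0:0, $1:5, $2:0, $3:10, $4:9, $5:12, $6:0, $7:1}
[10] slti  $3, $7, 2  →  {$0:0, $1:5, $2:0, $3:1, $4:9, $5:12, $6:0, $7:1}

1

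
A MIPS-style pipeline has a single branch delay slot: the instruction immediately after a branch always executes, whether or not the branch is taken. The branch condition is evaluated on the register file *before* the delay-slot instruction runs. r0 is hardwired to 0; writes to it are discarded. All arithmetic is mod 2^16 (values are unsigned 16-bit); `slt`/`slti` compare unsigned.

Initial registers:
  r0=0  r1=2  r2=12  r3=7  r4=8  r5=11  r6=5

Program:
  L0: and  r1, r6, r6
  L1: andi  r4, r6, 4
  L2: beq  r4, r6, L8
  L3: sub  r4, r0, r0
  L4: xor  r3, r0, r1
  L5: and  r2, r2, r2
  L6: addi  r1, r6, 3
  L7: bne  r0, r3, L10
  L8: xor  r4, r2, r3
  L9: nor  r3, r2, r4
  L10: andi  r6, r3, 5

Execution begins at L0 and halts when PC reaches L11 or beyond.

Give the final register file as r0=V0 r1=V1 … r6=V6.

  step pc=0: and  r1, r6, r6  regs=(0,5,12,7,8,11,5)
  step pc=1: andi  r4, r6, 4  regs=(0,5,12,7,4,11,5)
  step pc=2: beq  r4, r6, L8  cond=F  regs=(0,5,12,7,4,11,5)
  step pc=3: sub  r4, r0, r0  regs=(0,5,12,7,0,11,5)
  step pc=4: xor  r3, r0, r1  regs=(0,5,12,5,0,11,5)
  step pc=5: and  r2, r2, r2  regs=(0,5,12,5,0,11,5)
  step pc=6: addi  r1, r6, 3  regs=(0,8,12,5,0,11,5)
  step pc=7: bne  r0, r3, L10  cond=T  regs=(0,8,12,5,0,11,5)
  step pc=8: xor  r4, r2, r3  regs=(0,8,12,5,9,11,5)
  step pc=10: andi  r6, r3, 5  regs=(0,8,12,5,9,11,5)

r0=0 r1=8 r2=12 r3=5 r4=9 r5=11 r6=5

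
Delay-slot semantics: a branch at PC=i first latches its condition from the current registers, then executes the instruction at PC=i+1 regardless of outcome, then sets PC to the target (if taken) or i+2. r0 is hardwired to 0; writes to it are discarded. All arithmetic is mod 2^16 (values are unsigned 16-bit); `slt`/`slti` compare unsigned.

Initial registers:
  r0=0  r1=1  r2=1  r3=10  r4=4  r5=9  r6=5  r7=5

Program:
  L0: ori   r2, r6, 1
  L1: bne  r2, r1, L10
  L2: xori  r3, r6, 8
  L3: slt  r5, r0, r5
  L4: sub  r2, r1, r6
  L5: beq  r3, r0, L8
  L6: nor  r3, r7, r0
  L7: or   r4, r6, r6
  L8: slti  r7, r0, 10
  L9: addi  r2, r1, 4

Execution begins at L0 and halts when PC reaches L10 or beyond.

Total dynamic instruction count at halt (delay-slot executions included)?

  step pc=0: ori   r2, r6, 1  regs=(0,1,5,10,4,9,5,5)
  step pc=1: bne  r2, r1, L10  cond=T  regs=(0,1,5,10,4,9,5,5)
  step pc=2: xori  r3, r6, 8  regs=(0,1,5,13,4,9,5,5)

3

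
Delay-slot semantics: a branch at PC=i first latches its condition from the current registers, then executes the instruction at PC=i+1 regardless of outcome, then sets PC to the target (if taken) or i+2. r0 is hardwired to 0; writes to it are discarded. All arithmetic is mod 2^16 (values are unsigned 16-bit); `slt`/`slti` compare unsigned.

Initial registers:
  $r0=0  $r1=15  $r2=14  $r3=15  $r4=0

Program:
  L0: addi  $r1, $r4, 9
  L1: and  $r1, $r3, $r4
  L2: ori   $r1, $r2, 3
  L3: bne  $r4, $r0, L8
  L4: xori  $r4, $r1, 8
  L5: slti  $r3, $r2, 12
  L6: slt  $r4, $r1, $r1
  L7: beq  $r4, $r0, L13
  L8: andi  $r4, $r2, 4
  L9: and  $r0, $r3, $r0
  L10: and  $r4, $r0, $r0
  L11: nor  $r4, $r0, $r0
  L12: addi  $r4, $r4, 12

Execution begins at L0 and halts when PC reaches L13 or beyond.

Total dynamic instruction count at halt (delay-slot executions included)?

  step pc=0: addi  $r1, $r4, 9  regs=(0,9,14,15,0)
  step pc=1: and  $r1, $r3, $r4  regs=(0,0,14,15,0)
  step pc=2: ori   $r1, $r2, 3  regs=(0,15,14,15,0)
  step pc=3: bne  $r4, $r0, L8  cond=F  regs=(0,15,14,15,0)
  step pc=4: xori  $r4, $r1, 8  regs=(0,15,14,15,7)
  step pc=5: slti  $r3, $r2, 12  regs=(0,15,14,0,7)
  step pc=6: slt  $r4, $r1, $r1  regs=(0,15,14,0,0)
  step pc=7: beq  $r4, $r0, L13  cond=T  regs=(0,15,14,0,0)
  step pc=8: andi  $r4, $r2, 4  regs=(0,15,14,0,4)

9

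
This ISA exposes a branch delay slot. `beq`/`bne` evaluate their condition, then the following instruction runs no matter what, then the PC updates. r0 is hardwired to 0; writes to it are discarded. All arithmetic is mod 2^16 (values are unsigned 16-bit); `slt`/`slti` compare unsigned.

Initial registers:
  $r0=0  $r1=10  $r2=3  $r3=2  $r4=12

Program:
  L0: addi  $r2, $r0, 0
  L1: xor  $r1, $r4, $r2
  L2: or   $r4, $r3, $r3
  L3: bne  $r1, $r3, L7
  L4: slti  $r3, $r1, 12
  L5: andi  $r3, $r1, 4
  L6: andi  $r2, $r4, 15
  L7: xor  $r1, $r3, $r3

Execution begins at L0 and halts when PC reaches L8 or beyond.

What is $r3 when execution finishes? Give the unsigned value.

0

[0] addi  $r2, $r0, 0  →  {$r0:0, $r1:10, $r2:0, $r3:2, $r4:12}
[1] xor  $r1, $r4, $r2  →  {$r0:0, $r1:12, $r2:0, $r3:2, $r4:12}
[2] or   $r4, $r3, $r3  →  {$r0:0, $r1:12, $r2:0, $r3:2, $r4:2}
[3] bne  $r1, $r3, L7  →  {$r0:0, $r1:12, $r2:0, $r3:2, $r4:2}  ⟨branch taken⟩
[4] slti  $r3, $r1, 12  →  {$r0:0, $r1:12, $r2:0, $r3:0, $r4:2}
[7] xor  $r1, $r3, $r3  →  {$r0:0, $r1:0, $r2:0, $r3:0, $r4:2}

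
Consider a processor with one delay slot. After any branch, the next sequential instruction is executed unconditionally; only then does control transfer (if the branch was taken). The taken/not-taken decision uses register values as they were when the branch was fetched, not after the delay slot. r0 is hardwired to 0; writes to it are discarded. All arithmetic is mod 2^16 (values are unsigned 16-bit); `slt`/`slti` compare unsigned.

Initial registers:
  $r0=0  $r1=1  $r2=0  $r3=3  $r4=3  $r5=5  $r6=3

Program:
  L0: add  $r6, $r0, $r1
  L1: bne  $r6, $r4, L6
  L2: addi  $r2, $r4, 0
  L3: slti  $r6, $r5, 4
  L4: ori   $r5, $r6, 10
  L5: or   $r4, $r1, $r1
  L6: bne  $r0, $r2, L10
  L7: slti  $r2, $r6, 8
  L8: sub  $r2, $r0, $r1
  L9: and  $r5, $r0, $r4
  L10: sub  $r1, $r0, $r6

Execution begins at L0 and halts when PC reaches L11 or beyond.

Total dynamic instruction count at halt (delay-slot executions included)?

6

  step pc=0: add  $r6, $r0, $r1  regs=(0,1,0,3,3,5,1)
  step pc=1: bne  $r6, $r4, L6  cond=T  regs=(0,1,0,3,3,5,1)
  step pc=2: addi  $r2, $r4, 0  regs=(0,1,3,3,3,5,1)
  step pc=6: bne  $r0, $r2, L10  cond=T  regs=(0,1,3,3,3,5,1)
  step pc=7: slti  $r2, $r6, 8  regs=(0,1,1,3,3,5,1)
  step pc=10: sub  $r1, $r0, $r6  regs=(0,65535,1,3,3,5,1)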